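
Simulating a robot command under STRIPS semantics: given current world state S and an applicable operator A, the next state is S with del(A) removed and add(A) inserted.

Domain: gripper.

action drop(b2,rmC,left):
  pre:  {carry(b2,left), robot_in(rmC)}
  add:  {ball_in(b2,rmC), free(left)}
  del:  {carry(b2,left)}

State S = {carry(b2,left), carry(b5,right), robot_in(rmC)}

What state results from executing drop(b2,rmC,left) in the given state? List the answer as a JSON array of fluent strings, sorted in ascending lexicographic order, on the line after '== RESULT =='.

Progress:
  pre ⊆ S: {carry(b2,left), robot_in(rmC)} ⊆ S  — applicable
  S \ del = {carry(b5,right), robot_in(rmC)}
  ∪ add   = {ball_in(b2,rmC), carry(b5,right), free(left), robot_in(rmC)}

== RESULT ==
["ball_in(b2,rmC)", "carry(b5,right)", "free(left)", "robot_in(rmC)"]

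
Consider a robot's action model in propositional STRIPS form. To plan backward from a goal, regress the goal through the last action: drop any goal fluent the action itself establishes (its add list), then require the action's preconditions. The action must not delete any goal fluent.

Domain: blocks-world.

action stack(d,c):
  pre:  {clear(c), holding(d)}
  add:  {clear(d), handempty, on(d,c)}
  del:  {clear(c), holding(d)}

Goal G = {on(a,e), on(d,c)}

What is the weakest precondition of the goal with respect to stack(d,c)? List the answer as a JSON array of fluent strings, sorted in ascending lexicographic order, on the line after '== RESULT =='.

Regress:
  G ∩ del = {}  (empty — regression defined)
  G \ add = {on(a,e), on(d,c)} \ {clear(d), handempty, on(d,c)} = {on(a,e)}
  ∪ pre   = {on(a,e)} ∪ {clear(c), holding(d)}
          = {clear(c), holding(d), on(a,e)}

== RESULT ==
["clear(c)", "holding(d)", "on(a,e)"]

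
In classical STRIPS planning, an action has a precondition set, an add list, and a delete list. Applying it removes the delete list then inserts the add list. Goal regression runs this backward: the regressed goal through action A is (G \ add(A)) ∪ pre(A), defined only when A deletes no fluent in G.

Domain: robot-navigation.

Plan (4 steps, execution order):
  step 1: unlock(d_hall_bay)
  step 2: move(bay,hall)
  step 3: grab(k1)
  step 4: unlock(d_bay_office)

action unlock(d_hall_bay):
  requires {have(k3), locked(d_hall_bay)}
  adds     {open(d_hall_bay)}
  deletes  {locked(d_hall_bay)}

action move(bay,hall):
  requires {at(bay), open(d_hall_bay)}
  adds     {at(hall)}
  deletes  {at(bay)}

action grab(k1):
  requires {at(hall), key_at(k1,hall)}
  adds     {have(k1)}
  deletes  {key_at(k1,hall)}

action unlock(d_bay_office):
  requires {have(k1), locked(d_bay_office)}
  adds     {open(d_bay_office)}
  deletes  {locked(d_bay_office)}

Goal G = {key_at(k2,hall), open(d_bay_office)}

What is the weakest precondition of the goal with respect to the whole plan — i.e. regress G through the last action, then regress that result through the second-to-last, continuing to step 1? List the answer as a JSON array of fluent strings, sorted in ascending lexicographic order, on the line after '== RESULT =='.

Regress step by step:
  through step 4 (unlock(d_bay_office)): drop {open(d_bay_office)}, keep {key_at(k2,hall)}, require {have(k1), locked(d_bay_office)}
    → {have(k1), key_at(k2,hall), locked(d_bay_office)}
  through step 3 (grab(k1)): drop {have(k1)}, keep {key_at(k2,hall), locked(d_bay_office)}, require {at(hall), key_at(k1,hall)}
    → {at(hall), key_at(k1,hall), key_at(k2,hall), locked(d_bay_office)}
  through step 2 (move(bay,hall)): drop {at(hall)}, keep {key_at(k1,hall), key_at(k2,hall), locked(d_bay_office)}, require {at(bay), open(d_hall_bay)}
    → {at(bay), key_at(k1,hall), key_at(k2,hall), locked(d_bay_office), open(d_hall_bay)}
  through step 1 (unlock(d_hall_bay)): drop {open(d_hall_bay)}, keep {at(bay), key_at(k1,hall), key_at(k2,hall), locked(d_bay_office)}, require {have(k3), locked(d_hall_bay)}
    → {at(bay), have(k3), key_at(k1,hall), key_at(k2,hall), locked(d_bay_office), locked(d_hall_bay)}

== RESULT ==
["at(bay)", "have(k3)", "key_at(k1,hall)", "key_at(k2,hall)", "locked(d_bay_office)", "locked(d_hall_bay)"]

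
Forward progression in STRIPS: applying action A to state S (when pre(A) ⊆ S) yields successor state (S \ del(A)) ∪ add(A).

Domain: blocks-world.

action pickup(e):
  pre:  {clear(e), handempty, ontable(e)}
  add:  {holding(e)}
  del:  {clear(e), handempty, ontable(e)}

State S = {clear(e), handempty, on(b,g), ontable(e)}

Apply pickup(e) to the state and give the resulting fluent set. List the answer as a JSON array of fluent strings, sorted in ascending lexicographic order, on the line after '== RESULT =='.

Progress:
  pre ⊆ S: {clear(e), handempty, ontable(e)} ⊆ S  — applicable
  S \ del = {on(b,g)}
  ∪ add   = {holding(e), on(b,g)}

== RESULT ==
["holding(e)", "on(b,g)"]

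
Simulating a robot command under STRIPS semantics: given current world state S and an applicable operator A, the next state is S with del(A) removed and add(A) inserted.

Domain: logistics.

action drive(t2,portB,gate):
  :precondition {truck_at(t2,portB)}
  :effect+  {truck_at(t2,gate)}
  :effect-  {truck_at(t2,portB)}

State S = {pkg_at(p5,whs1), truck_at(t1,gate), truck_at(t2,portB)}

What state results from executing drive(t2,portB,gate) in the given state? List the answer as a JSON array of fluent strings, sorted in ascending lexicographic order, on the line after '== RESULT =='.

Compute (S \ del) ∪ add:
  pre ⊆ S: {truck_at(t2,portB)} ⊆ S  — applicable
  S \ del = {pkg_at(p5,whs1), truck_at(t1,gate)}
  ∪ add   = {pkg_at(p5,whs1), truck_at(t1,gate), truck_at(t2,gate)}

== RESULT ==
["pkg_at(p5,whs1)", "truck_at(t1,gate)", "truck_at(t2,gate)"]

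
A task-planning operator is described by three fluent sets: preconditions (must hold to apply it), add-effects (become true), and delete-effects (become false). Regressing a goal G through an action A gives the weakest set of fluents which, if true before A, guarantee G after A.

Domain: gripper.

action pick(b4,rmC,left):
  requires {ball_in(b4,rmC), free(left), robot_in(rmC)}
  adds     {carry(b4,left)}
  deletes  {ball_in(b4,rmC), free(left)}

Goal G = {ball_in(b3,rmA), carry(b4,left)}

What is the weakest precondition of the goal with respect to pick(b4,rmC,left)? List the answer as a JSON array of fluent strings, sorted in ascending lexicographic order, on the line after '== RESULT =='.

Compute (G \ add) ∪ pre:
  G ∩ del = {}  (empty — regression defined)
  G \ add = {ball_in(b3,rmA), carry(b4,left)} \ {carry(b4,left)} = {ball_in(b3,rmA)}
  ∪ pre   = {ball_in(b3,rmA)} ∪ {ball_in(b4,rmC), free(left), robot_in(rmC)}
          = {ball_in(b3,rmA), ball_in(b4,rmC), free(left), robot_in(rmC)}

== RESULT ==
["ball_in(b3,rmA)", "ball_in(b4,rmC)", "free(left)", "robot_in(rmC)"]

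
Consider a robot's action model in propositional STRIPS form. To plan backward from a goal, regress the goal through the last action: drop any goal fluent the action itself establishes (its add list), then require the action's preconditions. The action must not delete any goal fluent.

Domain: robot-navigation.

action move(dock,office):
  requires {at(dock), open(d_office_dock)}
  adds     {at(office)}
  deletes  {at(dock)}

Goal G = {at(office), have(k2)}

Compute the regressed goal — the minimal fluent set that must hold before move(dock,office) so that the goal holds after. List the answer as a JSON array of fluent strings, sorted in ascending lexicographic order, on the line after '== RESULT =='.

Compute (G \ add) ∪ pre:
  G ∩ del = {}  (empty — regression defined)
  G \ add = {at(office), have(k2)} \ {at(office)} = {have(k2)}
  ∪ pre   = {have(k2)} ∪ {at(dock), open(d_office_dock)}
          = {at(dock), have(k2), open(d_office_dock)}

== RESULT ==
["at(dock)", "have(k2)", "open(d_office_dock)"]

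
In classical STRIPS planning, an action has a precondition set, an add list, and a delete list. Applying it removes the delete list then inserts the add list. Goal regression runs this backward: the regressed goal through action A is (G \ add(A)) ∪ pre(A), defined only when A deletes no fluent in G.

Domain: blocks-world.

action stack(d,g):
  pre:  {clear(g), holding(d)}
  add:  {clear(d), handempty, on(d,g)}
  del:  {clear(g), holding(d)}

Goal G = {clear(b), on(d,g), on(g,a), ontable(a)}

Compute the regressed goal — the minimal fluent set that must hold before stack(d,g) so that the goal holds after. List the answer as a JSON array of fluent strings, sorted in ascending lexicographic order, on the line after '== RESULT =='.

Regress:
  G ∩ del = {}  (empty — regression defined)
  G \ add = {clear(b), on(d,g), on(g,a), ontable(a)} \ {clear(d), handempty, on(d,g)} = {clear(b), on(g,a), ontable(a)}
  ∪ pre   = {clear(b), on(g,a), ontable(a)} ∪ {clear(g), holding(d)}
          = {clear(b), clear(g), holding(d), on(g,a), ontable(a)}

== RESULT ==
["clear(b)", "clear(g)", "holding(d)", "on(g,a)", "ontable(a)"]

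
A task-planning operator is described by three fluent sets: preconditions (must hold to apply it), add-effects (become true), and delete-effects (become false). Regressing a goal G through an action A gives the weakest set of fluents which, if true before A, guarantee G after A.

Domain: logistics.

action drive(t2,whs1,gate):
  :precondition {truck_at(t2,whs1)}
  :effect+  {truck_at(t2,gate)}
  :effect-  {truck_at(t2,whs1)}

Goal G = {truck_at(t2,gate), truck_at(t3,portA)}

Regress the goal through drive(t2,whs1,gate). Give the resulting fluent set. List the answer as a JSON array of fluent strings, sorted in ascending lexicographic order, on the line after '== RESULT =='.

Compute (G \ add) ∪ pre:
  G ∩ del = {}  (empty — regression defined)
  G \ add = {truck_at(t2,gate), truck_at(t3,portA)} \ {truck_at(t2,gate)} = {truck_at(t3,portA)}
  ∪ pre   = {truck_at(t3,portA)} ∪ {truck_at(t2,whs1)}
          = {truck_at(t2,whs1), truck_at(t3,portA)}

== RESULT ==
["truck_at(t2,whs1)", "truck_at(t3,portA)"]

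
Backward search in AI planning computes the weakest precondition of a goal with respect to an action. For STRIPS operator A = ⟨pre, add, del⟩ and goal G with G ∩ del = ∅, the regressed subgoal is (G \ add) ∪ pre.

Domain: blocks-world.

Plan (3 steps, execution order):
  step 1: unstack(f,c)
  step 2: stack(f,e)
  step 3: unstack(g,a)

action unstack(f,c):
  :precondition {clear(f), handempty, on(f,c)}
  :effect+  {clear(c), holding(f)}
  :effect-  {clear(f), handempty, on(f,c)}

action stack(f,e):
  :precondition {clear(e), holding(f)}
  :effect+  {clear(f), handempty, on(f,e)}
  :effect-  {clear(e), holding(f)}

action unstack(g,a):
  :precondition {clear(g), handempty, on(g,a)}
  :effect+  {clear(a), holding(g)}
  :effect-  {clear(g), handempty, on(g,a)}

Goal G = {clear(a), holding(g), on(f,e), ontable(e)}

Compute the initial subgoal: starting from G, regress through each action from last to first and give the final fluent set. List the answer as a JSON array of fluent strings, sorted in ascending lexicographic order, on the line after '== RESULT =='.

Regress step by step:
  through step 3 (unstack(g,a)): drop {clear(a), holding(g)}, keep {on(f,e), ontable(e)}, require {clear(g), handempty, on(g,a)}
    → {clear(g), handempty, on(f,e), on(g,a), ontable(e)}
  through step 2 (stack(f,e)): drop {handempty, on(f,e)}, keep {clear(g), on(g,a), ontable(e)}, require {clear(e), holding(f)}
    → {clear(e), clear(g), holding(f), on(g,a), ontable(e)}
  through step 1 (unstack(f,c)): drop {holding(f)}, keep {clear(e), clear(g), on(g,a), ontable(e)}, require {clear(f), handempty, on(f,c)}
    → {clear(e), clear(f), clear(g), handempty, on(f,c), on(g,a), ontable(e)}

== RESULT ==
["clear(e)", "clear(f)", "clear(g)", "handempty", "on(f,c)", "on(g,a)", "ontable(e)"]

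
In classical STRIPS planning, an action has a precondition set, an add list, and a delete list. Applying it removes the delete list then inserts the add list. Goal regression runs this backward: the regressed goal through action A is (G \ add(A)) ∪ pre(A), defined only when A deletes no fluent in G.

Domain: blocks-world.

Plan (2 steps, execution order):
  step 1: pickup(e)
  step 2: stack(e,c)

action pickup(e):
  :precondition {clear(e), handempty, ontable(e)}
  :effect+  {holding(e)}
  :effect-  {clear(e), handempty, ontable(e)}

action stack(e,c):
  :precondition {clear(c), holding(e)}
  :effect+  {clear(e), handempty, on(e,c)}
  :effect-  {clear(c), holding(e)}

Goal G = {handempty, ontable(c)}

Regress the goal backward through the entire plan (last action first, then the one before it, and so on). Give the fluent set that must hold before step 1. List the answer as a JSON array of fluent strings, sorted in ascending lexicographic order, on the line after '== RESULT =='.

Regress step by step:
  through step 2 (stack(e,c)): drop {handempty}, keep {ontable(c)}, require {clear(c), holding(e)}
    → {clear(c), holding(e), ontable(c)}
  through step 1 (pickup(e)): drop {holding(e)}, keep {clear(c), ontable(c)}, require {clear(e), handempty, ontable(e)}
    → {clear(c), clear(e), handempty, ontable(c), ontable(e)}

== RESULT ==
["clear(c)", "clear(e)", "handempty", "ontable(c)", "ontable(e)"]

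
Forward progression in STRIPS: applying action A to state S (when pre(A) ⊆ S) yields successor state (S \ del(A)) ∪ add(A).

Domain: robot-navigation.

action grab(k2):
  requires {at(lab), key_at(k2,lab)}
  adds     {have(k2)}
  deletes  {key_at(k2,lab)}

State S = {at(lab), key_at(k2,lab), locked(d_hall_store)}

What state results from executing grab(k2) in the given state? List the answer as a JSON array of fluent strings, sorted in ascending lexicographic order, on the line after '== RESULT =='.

Progress:
  pre ⊆ S: {at(lab), key_at(k2,lab)} ⊆ S  — applicable
  S \ del = {at(lab), locked(d_hall_store)}
  ∪ add   = {at(lab), have(k2), locked(d_hall_store)}

== RESULT ==
["at(lab)", "have(k2)", "locked(d_hall_store)"]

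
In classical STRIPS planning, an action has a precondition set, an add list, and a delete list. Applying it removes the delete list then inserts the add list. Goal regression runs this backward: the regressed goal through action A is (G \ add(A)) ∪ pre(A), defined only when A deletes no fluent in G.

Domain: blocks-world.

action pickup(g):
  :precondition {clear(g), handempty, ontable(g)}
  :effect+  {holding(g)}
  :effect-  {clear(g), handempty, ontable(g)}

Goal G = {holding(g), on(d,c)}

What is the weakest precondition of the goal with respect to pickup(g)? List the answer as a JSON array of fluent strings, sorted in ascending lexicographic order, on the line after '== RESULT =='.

Compute (G \ add) ∪ pre:
  G ∩ del = {}  (empty — regression defined)
  G \ add = {holding(g), on(d,c)} \ {holding(g)} = {on(d,c)}
  ∪ pre   = {on(d,c)} ∪ {clear(g), handempty, ontable(g)}
          = {clear(g), handempty, on(d,c), ontable(g)}

== RESULT ==
["clear(g)", "handempty", "on(d,c)", "ontable(g)"]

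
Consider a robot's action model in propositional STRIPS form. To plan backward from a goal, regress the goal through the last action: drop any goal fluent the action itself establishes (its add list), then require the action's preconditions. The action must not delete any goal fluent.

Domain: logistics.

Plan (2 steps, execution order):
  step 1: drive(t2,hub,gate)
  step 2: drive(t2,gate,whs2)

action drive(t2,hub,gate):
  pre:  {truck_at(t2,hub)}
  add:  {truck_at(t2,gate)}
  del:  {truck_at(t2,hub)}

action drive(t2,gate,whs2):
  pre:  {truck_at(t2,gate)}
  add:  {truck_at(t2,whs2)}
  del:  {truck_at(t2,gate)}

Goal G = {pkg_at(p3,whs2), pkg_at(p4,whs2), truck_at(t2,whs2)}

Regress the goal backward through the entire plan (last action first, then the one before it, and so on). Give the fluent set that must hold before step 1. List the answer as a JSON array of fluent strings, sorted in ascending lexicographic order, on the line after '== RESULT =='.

Regress step by step:
  through step 2 (drive(t2,gate,whs2)): drop {truck_at(t2,whs2)}, keep {pkg_at(p3,whs2), pkg_at(p4,whs2)}, require {truck_at(t2,gate)}
    → {pkg_at(p3,whs2), pkg_at(p4,whs2), truck_at(t2,gate)}
  through step 1 (drive(t2,hub,gate)): drop {truck_at(t2,gate)}, keep {pkg_at(p3,whs2), pkg_at(p4,whs2)}, require {truck_at(t2,hub)}
    → {pkg_at(p3,whs2), pkg_at(p4,whs2), truck_at(t2,hub)}

== RESULT ==
["pkg_at(p3,whs2)", "pkg_at(p4,whs2)", "truck_at(t2,hub)"]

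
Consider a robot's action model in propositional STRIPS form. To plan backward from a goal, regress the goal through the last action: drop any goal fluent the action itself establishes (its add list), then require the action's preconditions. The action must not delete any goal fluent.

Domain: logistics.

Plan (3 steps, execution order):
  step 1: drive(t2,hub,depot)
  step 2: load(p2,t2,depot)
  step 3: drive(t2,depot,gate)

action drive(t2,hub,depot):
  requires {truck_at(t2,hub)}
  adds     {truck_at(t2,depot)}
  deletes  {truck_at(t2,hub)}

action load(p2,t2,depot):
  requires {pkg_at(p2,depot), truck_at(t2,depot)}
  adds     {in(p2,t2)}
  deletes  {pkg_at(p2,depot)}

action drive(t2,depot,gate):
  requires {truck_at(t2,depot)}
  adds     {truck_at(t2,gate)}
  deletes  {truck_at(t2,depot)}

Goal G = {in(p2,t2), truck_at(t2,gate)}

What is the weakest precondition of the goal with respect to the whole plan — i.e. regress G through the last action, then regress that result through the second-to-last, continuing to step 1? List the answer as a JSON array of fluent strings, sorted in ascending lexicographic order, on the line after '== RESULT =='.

Regress step by step:
  through step 3 (drive(t2,depot,gate)): drop {truck_at(t2,gate)}, keep {in(p2,t2)}, require {truck_at(t2,depot)}
    → {in(p2,t2), truck_at(t2,depot)}
  through step 2 (load(p2,t2,depot)): drop {in(p2,t2)}, keep {truck_at(t2,depot)}, require {pkg_at(p2,depot), truck_at(t2,depot)}
    → {pkg_at(p2,depot), truck_at(t2,depot)}
  through step 1 (drive(t2,hub,depot)): drop {truck_at(t2,depot)}, keep {pkg_at(p2,depot)}, require {truck_at(t2,hub)}
    → {pkg_at(p2,depot), truck_at(t2,hub)}

== RESULT ==
["pkg_at(p2,depot)", "truck_at(t2,hub)"]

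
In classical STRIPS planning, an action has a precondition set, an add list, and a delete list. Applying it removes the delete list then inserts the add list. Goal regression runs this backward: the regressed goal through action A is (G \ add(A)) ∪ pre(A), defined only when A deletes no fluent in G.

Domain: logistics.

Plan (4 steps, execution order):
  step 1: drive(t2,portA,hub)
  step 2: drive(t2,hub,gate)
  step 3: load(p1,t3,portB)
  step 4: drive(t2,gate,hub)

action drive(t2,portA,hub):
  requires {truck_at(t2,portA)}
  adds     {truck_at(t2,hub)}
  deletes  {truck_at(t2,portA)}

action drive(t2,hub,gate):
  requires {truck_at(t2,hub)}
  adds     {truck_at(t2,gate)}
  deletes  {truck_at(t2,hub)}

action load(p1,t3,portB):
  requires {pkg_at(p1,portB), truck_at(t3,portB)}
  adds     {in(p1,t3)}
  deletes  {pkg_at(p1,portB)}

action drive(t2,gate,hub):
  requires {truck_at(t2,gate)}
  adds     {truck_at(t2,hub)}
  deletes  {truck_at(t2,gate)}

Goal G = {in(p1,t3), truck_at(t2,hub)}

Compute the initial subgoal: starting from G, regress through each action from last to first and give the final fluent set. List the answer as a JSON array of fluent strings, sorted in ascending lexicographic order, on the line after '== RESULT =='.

Work backward from the goal:
  through step 4 (drive(t2,gate,hub)): drop {truck_at(t2,hub)}, keep {in(p1,t3)}, require {truck_at(t2,gate)}
    → {in(p1,t3), truck_at(t2,gate)}
  through step 3 (load(p1,t3,portB)): drop {in(p1,t3)}, keep {truck_at(t2,gate)}, require {pkg_at(p1,portB), truck_at(t3,portB)}
    → {pkg_at(p1,portB), truck_at(t2,gate), truck_at(t3,portB)}
  through step 2 (drive(t2,hub,gate)): drop {truck_at(t2,gate)}, keep {pkg_at(p1,portB), truck_at(t3,portB)}, require {truck_at(t2,hub)}
    → {pkg_at(p1,portB), truck_at(t2,hub), truck_at(t3,portB)}
  through step 1 (drive(t2,portA,hub)): drop {truck_at(t2,hub)}, keep {pkg_at(p1,portB), truck_at(t3,portB)}, require {truck_at(t2,portA)}
    → {pkg_at(p1,portB), truck_at(t2,portA), truck_at(t3,portB)}

== RESULT ==
["pkg_at(p1,portB)", "truck_at(t2,portA)", "truck_at(t3,portB)"]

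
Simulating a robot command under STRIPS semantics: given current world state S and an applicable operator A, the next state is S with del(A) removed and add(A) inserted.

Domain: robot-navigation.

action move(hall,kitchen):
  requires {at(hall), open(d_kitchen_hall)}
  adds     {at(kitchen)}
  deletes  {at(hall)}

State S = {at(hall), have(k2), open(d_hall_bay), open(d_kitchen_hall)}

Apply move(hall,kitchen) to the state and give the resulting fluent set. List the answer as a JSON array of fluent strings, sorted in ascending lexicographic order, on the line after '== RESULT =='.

Compute (S \ del) ∪ add:
  pre ⊆ S: {at(hall), open(d_kitchen_hall)} ⊆ S  — applicable
  S \ del = {have(k2), open(d_hall_bay), open(d_kitchen_hall)}
  ∪ add   = {at(kitchen), have(k2), open(d_hall_bay), open(d_kitchen_hall)}

== RESULT ==
["at(kitchen)", "have(k2)", "open(d_hall_bay)", "open(d_kitchen_hall)"]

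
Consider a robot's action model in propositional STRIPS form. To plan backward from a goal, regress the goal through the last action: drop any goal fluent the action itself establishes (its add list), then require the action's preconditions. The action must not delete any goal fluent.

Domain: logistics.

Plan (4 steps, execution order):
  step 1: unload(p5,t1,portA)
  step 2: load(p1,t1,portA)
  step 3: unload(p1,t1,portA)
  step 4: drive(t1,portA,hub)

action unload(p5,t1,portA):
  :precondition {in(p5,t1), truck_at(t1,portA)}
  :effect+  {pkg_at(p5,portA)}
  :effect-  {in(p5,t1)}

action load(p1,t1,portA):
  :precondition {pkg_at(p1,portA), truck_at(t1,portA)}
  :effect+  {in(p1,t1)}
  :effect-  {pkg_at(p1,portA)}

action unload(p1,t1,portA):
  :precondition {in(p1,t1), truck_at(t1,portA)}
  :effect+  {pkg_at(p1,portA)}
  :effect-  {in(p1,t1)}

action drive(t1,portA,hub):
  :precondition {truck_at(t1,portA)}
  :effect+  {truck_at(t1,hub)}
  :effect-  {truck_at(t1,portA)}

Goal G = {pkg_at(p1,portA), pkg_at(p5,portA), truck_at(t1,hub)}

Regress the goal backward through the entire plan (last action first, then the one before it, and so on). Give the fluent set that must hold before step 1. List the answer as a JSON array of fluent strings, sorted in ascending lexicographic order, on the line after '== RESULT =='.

Regress step by step:
  through step 4 (drive(t1,portA,hub)): drop {truck_at(t1,hub)}, keep {pkg_at(p1,portA), pkg_at(p5,portA)}, require {truck_at(t1,portA)}
    → {pkg_at(p1,portA), pkg_at(p5,portA), truck_at(t1,portA)}
  through step 3 (unload(p1,t1,portA)): drop {pkg_at(p1,portA)}, keep {pkg_at(p5,portA), truck_at(t1,portA)}, require {in(p1,t1), truck_at(t1,portA)}
    → {in(p1,t1), pkg_at(p5,portA), truck_at(t1,portA)}
  through step 2 (load(p1,t1,portA)): drop {in(p1,t1)}, keep {pkg_at(p5,portA), truck_at(t1,portA)}, require {pkg_at(p1,portA), truck_at(t1,portA)}
    → {pkg_at(p1,portA), pkg_at(p5,portA), truck_at(t1,portA)}
  through step 1 (unload(p5,t1,portA)): drop {pkg_at(p5,portA)}, keep {pkg_at(p1,portA), truck_at(t1,portA)}, require {in(p5,t1), truck_at(t1,portA)}
    → {in(p5,t1), pkg_at(p1,portA), truck_at(t1,portA)}

== RESULT ==
["in(p5,t1)", "pkg_at(p1,portA)", "truck_at(t1,portA)"]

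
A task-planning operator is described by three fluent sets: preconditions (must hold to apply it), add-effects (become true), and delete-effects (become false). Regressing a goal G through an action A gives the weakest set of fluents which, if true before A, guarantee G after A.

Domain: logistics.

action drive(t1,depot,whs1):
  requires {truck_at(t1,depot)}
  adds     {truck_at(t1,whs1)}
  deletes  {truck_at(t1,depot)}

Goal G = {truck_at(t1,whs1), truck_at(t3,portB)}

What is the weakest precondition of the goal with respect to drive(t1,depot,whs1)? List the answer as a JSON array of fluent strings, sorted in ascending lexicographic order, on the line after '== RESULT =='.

Compute (G \ add) ∪ pre:
  G ∩ del = {}  (empty — regression defined)
  G \ add = {truck_at(t1,whs1), truck_at(t3,portB)} \ {truck_at(t1,whs1)} = {truck_at(t3,portB)}
  ∪ pre   = {truck_at(t3,portB)} ∪ {truck_at(t1,depot)}
          = {truck_at(t1,depot), truck_at(t3,portB)}

== RESULT ==
["truck_at(t1,depot)", "truck_at(t3,portB)"]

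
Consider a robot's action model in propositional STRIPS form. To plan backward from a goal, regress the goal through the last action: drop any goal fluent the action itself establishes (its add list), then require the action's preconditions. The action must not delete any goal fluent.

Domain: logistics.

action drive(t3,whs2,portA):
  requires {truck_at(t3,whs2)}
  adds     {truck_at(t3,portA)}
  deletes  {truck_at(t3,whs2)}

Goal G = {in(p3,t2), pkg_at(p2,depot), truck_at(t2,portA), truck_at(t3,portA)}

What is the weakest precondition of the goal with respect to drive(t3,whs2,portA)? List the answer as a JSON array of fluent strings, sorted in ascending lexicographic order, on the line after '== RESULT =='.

Regress:
  G ∩ del = {}  (empty — regression defined)
  G \ add = {in(p3,t2), pkg_at(p2,depot), truck_at(t2,portA), truck_at(t3,portA)} \ {truck_at(t3,portA)} = {in(p3,t2), pkg_at(p2,depot), truck_at(t2,portA)}
  ∪ pre   = {in(p3,t2), pkg_at(p2,depot), truck_at(t2,portA)} ∪ {truck_at(t3,whs2)}
          = {in(p3,t2), pkg_at(p2,depot), truck_at(t2,portA), truck_at(t3,whs2)}

== RESULT ==
["in(p3,t2)", "pkg_at(p2,depot)", "truck_at(t2,portA)", "truck_at(t3,whs2)"]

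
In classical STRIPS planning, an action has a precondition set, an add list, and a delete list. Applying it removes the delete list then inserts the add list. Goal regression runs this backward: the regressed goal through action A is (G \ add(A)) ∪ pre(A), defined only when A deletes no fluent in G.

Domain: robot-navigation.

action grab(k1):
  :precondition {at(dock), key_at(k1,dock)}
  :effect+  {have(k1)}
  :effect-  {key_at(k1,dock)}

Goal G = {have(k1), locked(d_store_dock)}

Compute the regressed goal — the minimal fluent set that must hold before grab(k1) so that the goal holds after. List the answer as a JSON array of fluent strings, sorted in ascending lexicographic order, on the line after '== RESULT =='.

Compute (G \ add) ∪ pre:
  G ∩ del = {}  (empty — regression defined)
  G \ add = {have(k1), locked(d_store_dock)} \ {have(k1)} = {locked(d_store_dock)}
  ∪ pre   = {locked(d_store_dock)} ∪ {at(dock), key_at(k1,dock)}
          = {at(dock), key_at(k1,dock), locked(d_store_dock)}

== RESULT ==
["at(dock)", "key_at(k1,dock)", "locked(d_store_dock)"]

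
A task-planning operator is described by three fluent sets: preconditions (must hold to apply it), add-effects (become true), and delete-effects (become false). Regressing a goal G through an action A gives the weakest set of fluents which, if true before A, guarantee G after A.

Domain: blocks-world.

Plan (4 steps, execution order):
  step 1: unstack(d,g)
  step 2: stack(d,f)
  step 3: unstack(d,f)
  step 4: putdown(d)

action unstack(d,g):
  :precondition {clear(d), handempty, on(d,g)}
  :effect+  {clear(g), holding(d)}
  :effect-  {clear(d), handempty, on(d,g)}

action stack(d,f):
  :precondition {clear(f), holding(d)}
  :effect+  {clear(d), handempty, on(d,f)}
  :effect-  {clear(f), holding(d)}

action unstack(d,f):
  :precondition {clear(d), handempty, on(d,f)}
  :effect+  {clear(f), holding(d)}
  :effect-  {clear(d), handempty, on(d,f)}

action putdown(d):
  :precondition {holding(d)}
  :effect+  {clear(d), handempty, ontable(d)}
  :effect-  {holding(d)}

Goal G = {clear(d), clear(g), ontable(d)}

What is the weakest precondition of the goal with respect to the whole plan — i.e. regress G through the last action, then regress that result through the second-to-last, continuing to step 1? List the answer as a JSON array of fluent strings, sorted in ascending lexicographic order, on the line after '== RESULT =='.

Work backward from the goal:
  through step 4 (putdown(d)): drop {clear(d), ontable(d)}, keep {clear(g)}, require {holding(d)}
    → {clear(g), holding(d)}
  through step 3 (unstack(d,f)): drop {holding(d)}, keep {clear(g)}, require {clear(d), handempty, on(d,f)}
    → {clear(d), clear(g), handempty, on(d,f)}
  through step 2 (stack(d,f)): drop {clear(d), handempty, on(d,f)}, keep {clear(g)}, require {clear(f), holding(d)}
    → {clear(f), clear(g), holding(d)}
  through step 1 (unstack(d,g)): drop {clear(g), holding(d)}, keep {clear(f)}, require {clear(d), handempty, on(d,g)}
    → {clear(d), clear(f), handempty, on(d,g)}

== RESULT ==
["clear(d)", "clear(f)", "handempty", "on(d,g)"]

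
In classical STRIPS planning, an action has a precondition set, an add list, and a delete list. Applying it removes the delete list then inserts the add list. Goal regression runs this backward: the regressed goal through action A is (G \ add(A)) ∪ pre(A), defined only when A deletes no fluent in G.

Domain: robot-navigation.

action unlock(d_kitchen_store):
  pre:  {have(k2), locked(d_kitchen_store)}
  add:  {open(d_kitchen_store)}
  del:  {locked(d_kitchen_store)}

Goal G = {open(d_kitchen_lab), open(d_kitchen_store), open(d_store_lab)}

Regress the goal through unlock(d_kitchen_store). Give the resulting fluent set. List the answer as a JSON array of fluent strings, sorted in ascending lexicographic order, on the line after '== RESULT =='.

Compute (G \ add) ∪ pre:
  G ∩ del = {}  (empty — regression defined)
  G \ add = {open(d_kitchen_lab), open(d_kitchen_store), open(d_store_lab)} \ {open(d_kitchen_store)} = {open(d_kitchen_lab), open(d_store_lab)}
  ∪ pre   = {open(d_kitchen_lab), open(d_store_lab)} ∪ {have(k2), locked(d_kitchen_store)}
          = {have(k2), locked(d_kitchen_store), open(d_kitchen_lab), open(d_store_lab)}

== RESULT ==
["have(k2)", "locked(d_kitchen_store)", "open(d_kitchen_lab)", "open(d_store_lab)"]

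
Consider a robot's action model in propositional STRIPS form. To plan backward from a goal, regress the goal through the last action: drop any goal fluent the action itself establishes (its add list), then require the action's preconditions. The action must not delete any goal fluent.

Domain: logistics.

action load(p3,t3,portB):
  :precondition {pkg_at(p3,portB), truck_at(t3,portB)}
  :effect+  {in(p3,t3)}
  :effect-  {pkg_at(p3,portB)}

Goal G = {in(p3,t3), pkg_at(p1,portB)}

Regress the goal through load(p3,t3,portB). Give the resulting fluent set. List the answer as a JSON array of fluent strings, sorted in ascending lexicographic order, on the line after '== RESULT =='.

Compute (G \ add) ∪ pre:
  G ∩ del = {}  (empty — regression defined)
  G \ add = {in(p3,t3), pkg_at(p1,portB)} \ {in(p3,t3)} = {pkg_at(p1,portB)}
  ∪ pre   = {pkg_at(p1,portB)} ∪ {pkg_at(p3,portB), truck_at(t3,portB)}
          = {pkg_at(p1,portB), pkg_at(p3,portB), truck_at(t3,portB)}

== RESULT ==
["pkg_at(p1,portB)", "pkg_at(p3,portB)", "truck_at(t3,portB)"]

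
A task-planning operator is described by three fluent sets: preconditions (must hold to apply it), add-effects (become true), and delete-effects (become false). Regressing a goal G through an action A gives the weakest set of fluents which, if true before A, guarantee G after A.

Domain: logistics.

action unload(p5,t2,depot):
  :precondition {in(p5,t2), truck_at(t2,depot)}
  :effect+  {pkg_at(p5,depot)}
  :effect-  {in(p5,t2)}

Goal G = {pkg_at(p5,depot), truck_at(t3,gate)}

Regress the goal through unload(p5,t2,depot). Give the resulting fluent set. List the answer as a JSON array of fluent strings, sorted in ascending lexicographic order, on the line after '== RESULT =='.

Regress:
  G ∩ del = {}  (empty — regression defined)
  G \ add = {pkg_at(p5,depot), truck_at(t3,gate)} \ {pkg_at(p5,depot)} = {truck_at(t3,gate)}
  ∪ pre   = {truck_at(t3,gate)} ∪ {in(p5,t2), truck_at(t2,depot)}
          = {in(p5,t2), truck_at(t2,depot), truck_at(t3,gate)}

== RESULT ==
["in(p5,t2)", "truck_at(t2,depot)", "truck_at(t3,gate)"]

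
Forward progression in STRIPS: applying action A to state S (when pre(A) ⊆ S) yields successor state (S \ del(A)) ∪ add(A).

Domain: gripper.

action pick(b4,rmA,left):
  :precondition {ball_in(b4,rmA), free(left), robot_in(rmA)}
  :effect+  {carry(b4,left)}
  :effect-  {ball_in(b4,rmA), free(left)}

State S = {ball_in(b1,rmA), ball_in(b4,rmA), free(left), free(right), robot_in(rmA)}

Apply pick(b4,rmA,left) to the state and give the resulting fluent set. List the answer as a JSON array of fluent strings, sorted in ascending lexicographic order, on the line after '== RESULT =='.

Compute (S \ del) ∪ add:
  pre ⊆ S: {ball_in(b4,rmA), free(left), robot_in(rmA)} ⊆ S  — applicable
  S \ del = {ball_in(b1,rmA), free(right), robot_in(rmA)}
  ∪ add   = {ball_in(b1,rmA), carry(b4,left), free(right), robot_in(rmA)}

== RESULT ==
["ball_in(b1,rmA)", "carry(b4,left)", "free(right)", "robot_in(rmA)"]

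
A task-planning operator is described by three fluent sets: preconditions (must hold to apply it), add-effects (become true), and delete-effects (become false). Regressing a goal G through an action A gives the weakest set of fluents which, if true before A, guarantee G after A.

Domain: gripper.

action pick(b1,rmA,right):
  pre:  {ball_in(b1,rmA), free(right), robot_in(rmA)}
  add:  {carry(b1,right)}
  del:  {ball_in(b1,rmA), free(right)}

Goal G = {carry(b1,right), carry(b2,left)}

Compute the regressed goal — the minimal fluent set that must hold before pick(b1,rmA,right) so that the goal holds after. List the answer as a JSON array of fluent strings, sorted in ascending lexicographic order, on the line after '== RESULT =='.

Compute (G \ add) ∪ pre:
  G ∩ del = {}  (empty — regression defined)
  G \ add = {carry(b1,right), carry(b2,left)} \ {carry(b1,right)} = {carry(b2,left)}
  ∪ pre   = {carry(b2,left)} ∪ {ball_in(b1,rmA), free(right), robot_in(rmA)}
          = {ball_in(b1,rmA), carry(b2,left), free(right), robot_in(rmA)}

== RESULT ==
["ball_in(b1,rmA)", "carry(b2,left)", "free(right)", "robot_in(rmA)"]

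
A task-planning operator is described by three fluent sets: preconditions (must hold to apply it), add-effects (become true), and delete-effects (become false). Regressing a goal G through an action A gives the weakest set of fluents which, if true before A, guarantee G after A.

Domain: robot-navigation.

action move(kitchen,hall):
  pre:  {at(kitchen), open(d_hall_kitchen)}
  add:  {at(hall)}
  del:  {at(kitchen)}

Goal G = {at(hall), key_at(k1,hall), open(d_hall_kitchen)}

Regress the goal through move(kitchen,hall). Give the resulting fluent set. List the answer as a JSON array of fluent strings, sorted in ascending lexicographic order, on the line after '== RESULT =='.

Regress:
  G ∩ del = {}  (empty — regression defined)
  G \ add = {at(hall), key_at(k1,hall), open(d_hall_kitchen)} \ {at(hall)} = {key_at(k1,hall), open(d_hall_kitchen)}
  ∪ pre   = {key_at(k1,hall), open(d_hall_kitchen)} ∪ {at(kitchen), open(d_hall_kitchen)}
          = {at(kitchen), key_at(k1,hall), open(d_hall_kitchen)}

== RESULT ==
["at(kitchen)", "key_at(k1,hall)", "open(d_hall_kitchen)"]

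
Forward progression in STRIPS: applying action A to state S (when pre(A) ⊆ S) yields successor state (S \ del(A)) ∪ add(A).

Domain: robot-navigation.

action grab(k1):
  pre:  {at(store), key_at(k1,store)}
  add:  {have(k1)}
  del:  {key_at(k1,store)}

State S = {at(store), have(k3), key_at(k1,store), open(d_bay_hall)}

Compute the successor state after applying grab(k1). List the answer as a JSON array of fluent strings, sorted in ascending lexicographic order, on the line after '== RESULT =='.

Compute (S \ del) ∪ add:
  pre ⊆ S: {at(store), key_at(k1,store)} ⊆ S  — applicable
  S \ del = {at(store), have(k3), open(d_bay_hall)}
  ∪ add   = {at(store), have(k1), have(k3), open(d_bay_hall)}

== RESULT ==
["at(store)", "have(k1)", "have(k3)", "open(d_bay_hall)"]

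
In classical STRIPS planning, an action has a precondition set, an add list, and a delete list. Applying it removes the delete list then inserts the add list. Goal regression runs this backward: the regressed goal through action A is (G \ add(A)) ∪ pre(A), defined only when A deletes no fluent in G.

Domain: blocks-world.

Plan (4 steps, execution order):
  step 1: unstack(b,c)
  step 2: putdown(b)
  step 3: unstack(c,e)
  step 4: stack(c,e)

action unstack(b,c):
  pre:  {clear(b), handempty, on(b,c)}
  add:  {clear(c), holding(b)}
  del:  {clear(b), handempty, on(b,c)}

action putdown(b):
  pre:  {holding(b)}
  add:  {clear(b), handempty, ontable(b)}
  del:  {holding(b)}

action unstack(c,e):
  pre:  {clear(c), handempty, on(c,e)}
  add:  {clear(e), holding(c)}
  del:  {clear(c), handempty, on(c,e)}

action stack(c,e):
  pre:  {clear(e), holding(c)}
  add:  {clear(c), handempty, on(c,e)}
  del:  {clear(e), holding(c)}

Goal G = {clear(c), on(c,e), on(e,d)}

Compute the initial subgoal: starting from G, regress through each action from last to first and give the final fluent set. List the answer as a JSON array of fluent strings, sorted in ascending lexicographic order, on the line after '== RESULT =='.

Regress step by step:
  through step 4 (stack(c,e)): drop {clear(c), on(c,e)}, keep {on(e,d)}, require {clear(e), holding(c)}
    → {clear(e), holding(c), on(e,d)}
  through step 3 (unstack(c,e)): drop {clear(e), holding(c)}, keep {on(e,d)}, require {clear(c), handempty, on(c,e)}
    → {clear(c), handempty, on(c,e), on(e,d)}
  through step 2 (putdown(b)): drop {handempty}, keep {clear(c), on(c,e), on(e,d)}, require {holding(b)}
    → {clear(c), holding(b), on(c,e), on(e,d)}
  through step 1 (unstack(b,c)): drop {clear(c), holding(b)}, keep {on(c,e), on(e,d)}, require {clear(b), handempty, on(b,c)}
    → {clear(b), handempty, on(b,c), on(c,e), on(e,d)}

== RESULT ==
["clear(b)", "handempty", "on(b,c)", "on(c,e)", "on(e,d)"]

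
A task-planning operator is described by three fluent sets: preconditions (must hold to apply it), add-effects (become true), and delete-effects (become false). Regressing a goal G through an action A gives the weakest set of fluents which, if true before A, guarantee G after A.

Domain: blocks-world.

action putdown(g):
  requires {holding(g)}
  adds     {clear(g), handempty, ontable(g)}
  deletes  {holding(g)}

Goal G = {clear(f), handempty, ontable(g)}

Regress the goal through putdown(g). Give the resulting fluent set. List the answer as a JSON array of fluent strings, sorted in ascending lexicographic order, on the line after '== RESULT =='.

Compute (G \ add) ∪ pre:
  G ∩ del = {}  (empty — regression defined)
  G \ add = {clear(f), handempty, ontable(g)} \ {clear(g), handempty, ontable(g)} = {clear(f)}
  ∪ pre   = {clear(f)} ∪ {holding(g)}
          = {clear(f), holding(g)}

== RESULT ==
["clear(f)", "holding(g)"]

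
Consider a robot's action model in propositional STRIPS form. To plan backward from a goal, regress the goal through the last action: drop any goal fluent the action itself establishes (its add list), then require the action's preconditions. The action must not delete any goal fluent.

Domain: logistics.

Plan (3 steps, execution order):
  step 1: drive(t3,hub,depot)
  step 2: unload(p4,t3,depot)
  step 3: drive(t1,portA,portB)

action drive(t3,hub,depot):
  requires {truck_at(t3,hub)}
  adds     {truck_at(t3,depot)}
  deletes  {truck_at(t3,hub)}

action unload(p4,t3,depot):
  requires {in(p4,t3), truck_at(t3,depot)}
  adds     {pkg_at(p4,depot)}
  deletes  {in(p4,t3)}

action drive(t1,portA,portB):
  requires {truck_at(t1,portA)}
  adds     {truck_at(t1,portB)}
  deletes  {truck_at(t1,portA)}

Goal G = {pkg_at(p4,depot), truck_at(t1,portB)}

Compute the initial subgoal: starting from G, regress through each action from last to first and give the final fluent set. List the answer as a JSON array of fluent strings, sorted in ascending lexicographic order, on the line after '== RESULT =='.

Regress step by step:
  through step 3 (drive(t1,portA,portB)): drop {truck_at(t1,portB)}, keep {pkg_at(p4,depot)}, require {truck_at(t1,portA)}
    → {pkg_at(p4,depot), truck_at(t1,portA)}
  through step 2 (unload(p4,t3,depot)): drop {pkg_at(p4,depot)}, keep {truck_at(t1,portA)}, require {in(p4,t3), truck_at(t3,depot)}
    → {in(p4,t3), truck_at(t1,portA), truck_at(t3,depot)}
  through step 1 (drive(t3,hub,depot)): drop {truck_at(t3,depot)}, keep {in(p4,t3), truck_at(t1,portA)}, require {truck_at(t3,hub)}
    → {in(p4,t3), truck_at(t1,portA), truck_at(t3,hub)}

== RESULT ==
["in(p4,t3)", "truck_at(t1,portA)", "truck_at(t3,hub)"]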